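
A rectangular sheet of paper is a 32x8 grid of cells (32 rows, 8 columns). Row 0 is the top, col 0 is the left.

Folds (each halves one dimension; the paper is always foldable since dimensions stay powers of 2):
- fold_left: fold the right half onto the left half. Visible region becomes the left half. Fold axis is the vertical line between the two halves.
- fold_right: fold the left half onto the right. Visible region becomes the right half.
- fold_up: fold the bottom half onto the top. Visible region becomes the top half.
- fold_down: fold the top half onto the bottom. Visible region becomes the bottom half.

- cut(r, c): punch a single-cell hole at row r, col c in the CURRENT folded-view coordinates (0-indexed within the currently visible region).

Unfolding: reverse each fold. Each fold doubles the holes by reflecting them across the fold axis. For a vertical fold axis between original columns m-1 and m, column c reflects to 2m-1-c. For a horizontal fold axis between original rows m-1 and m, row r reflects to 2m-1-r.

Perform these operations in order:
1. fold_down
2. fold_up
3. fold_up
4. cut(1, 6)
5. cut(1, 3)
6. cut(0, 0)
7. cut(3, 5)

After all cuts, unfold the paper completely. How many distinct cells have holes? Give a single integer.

Answer: 32

Derivation:
Op 1 fold_down: fold axis h@16; visible region now rows[16,32) x cols[0,8) = 16x8
Op 2 fold_up: fold axis h@24; visible region now rows[16,24) x cols[0,8) = 8x8
Op 3 fold_up: fold axis h@20; visible region now rows[16,20) x cols[0,8) = 4x8
Op 4 cut(1, 6): punch at orig (17,6); cuts so far [(17, 6)]; region rows[16,20) x cols[0,8) = 4x8
Op 5 cut(1, 3): punch at orig (17,3); cuts so far [(17, 3), (17, 6)]; region rows[16,20) x cols[0,8) = 4x8
Op 6 cut(0, 0): punch at orig (16,0); cuts so far [(16, 0), (17, 3), (17, 6)]; region rows[16,20) x cols[0,8) = 4x8
Op 7 cut(3, 5): punch at orig (19,5); cuts so far [(16, 0), (17, 3), (17, 6), (19, 5)]; region rows[16,20) x cols[0,8) = 4x8
Unfold 1 (reflect across h@20): 8 holes -> [(16, 0), (17, 3), (17, 6), (19, 5), (20, 5), (22, 3), (22, 6), (23, 0)]
Unfold 2 (reflect across h@24): 16 holes -> [(16, 0), (17, 3), (17, 6), (19, 5), (20, 5), (22, 3), (22, 6), (23, 0), (24, 0), (25, 3), (25, 6), (27, 5), (28, 5), (30, 3), (30, 6), (31, 0)]
Unfold 3 (reflect across h@16): 32 holes -> [(0, 0), (1, 3), (1, 6), (3, 5), (4, 5), (6, 3), (6, 6), (7, 0), (8, 0), (9, 3), (9, 6), (11, 5), (12, 5), (14, 3), (14, 6), (15, 0), (16, 0), (17, 3), (17, 6), (19, 5), (20, 5), (22, 3), (22, 6), (23, 0), (24, 0), (25, 3), (25, 6), (27, 5), (28, 5), (30, 3), (30, 6), (31, 0)]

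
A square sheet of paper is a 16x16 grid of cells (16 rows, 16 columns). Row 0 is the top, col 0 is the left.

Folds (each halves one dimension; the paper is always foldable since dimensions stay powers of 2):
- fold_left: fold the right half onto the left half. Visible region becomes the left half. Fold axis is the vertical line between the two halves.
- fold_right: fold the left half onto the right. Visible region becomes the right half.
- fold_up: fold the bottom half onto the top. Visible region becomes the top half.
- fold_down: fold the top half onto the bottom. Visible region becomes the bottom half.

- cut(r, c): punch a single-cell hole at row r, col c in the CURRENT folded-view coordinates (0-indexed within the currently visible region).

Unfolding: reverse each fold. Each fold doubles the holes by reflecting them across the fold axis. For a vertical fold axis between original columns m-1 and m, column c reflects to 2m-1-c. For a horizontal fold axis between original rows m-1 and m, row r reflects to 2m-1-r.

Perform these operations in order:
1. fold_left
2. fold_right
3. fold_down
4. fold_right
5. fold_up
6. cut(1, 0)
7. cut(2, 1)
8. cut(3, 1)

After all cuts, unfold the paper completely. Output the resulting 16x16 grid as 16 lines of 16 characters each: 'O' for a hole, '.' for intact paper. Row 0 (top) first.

Op 1 fold_left: fold axis v@8; visible region now rows[0,16) x cols[0,8) = 16x8
Op 2 fold_right: fold axis v@4; visible region now rows[0,16) x cols[4,8) = 16x4
Op 3 fold_down: fold axis h@8; visible region now rows[8,16) x cols[4,8) = 8x4
Op 4 fold_right: fold axis v@6; visible region now rows[8,16) x cols[6,8) = 8x2
Op 5 fold_up: fold axis h@12; visible region now rows[8,12) x cols[6,8) = 4x2
Op 6 cut(1, 0): punch at orig (9,6); cuts so far [(9, 6)]; region rows[8,12) x cols[6,8) = 4x2
Op 7 cut(2, 1): punch at orig (10,7); cuts so far [(9, 6), (10, 7)]; region rows[8,12) x cols[6,8) = 4x2
Op 8 cut(3, 1): punch at orig (11,7); cuts so far [(9, 6), (10, 7), (11, 7)]; region rows[8,12) x cols[6,8) = 4x2
Unfold 1 (reflect across h@12): 6 holes -> [(9, 6), (10, 7), (11, 7), (12, 7), (13, 7), (14, 6)]
Unfold 2 (reflect across v@6): 12 holes -> [(9, 5), (9, 6), (10, 4), (10, 7), (11, 4), (11, 7), (12, 4), (12, 7), (13, 4), (13, 7), (14, 5), (14, 6)]
Unfold 3 (reflect across h@8): 24 holes -> [(1, 5), (1, 6), (2, 4), (2, 7), (3, 4), (3, 7), (4, 4), (4, 7), (5, 4), (5, 7), (6, 5), (6, 6), (9, 5), (9, 6), (10, 4), (10, 7), (11, 4), (11, 7), (12, 4), (12, 7), (13, 4), (13, 7), (14, 5), (14, 6)]
Unfold 4 (reflect across v@4): 48 holes -> [(1, 1), (1, 2), (1, 5), (1, 6), (2, 0), (2, 3), (2, 4), (2, 7), (3, 0), (3, 3), (3, 4), (3, 7), (4, 0), (4, 3), (4, 4), (4, 7), (5, 0), (5, 3), (5, 4), (5, 7), (6, 1), (6, 2), (6, 5), (6, 6), (9, 1), (9, 2), (9, 5), (9, 6), (10, 0), (10, 3), (10, 4), (10, 7), (11, 0), (11, 3), (11, 4), (11, 7), (12, 0), (12, 3), (12, 4), (12, 7), (13, 0), (13, 3), (13, 4), (13, 7), (14, 1), (14, 2), (14, 5), (14, 6)]
Unfold 5 (reflect across v@8): 96 holes -> [(1, 1), (1, 2), (1, 5), (1, 6), (1, 9), (1, 10), (1, 13), (1, 14), (2, 0), (2, 3), (2, 4), (2, 7), (2, 8), (2, 11), (2, 12), (2, 15), (3, 0), (3, 3), (3, 4), (3, 7), (3, 8), (3, 11), (3, 12), (3, 15), (4, 0), (4, 3), (4, 4), (4, 7), (4, 8), (4, 11), (4, 12), (4, 15), (5, 0), (5, 3), (5, 4), (5, 7), (5, 8), (5, 11), (5, 12), (5, 15), (6, 1), (6, 2), (6, 5), (6, 6), (6, 9), (6, 10), (6, 13), (6, 14), (9, 1), (9, 2), (9, 5), (9, 6), (9, 9), (9, 10), (9, 13), (9, 14), (10, 0), (10, 3), (10, 4), (10, 7), (10, 8), (10, 11), (10, 12), (10, 15), (11, 0), (11, 3), (11, 4), (11, 7), (11, 8), (11, 11), (11, 12), (11, 15), (12, 0), (12, 3), (12, 4), (12, 7), (12, 8), (12, 11), (12, 12), (12, 15), (13, 0), (13, 3), (13, 4), (13, 7), (13, 8), (13, 11), (13, 12), (13, 15), (14, 1), (14, 2), (14, 5), (14, 6), (14, 9), (14, 10), (14, 13), (14, 14)]

Answer: ................
.OO..OO..OO..OO.
O..OO..OO..OO..O
O..OO..OO..OO..O
O..OO..OO..OO..O
O..OO..OO..OO..O
.OO..OO..OO..OO.
................
................
.OO..OO..OO..OO.
O..OO..OO..OO..O
O..OO..OO..OO..O
O..OO..OO..OO..O
O..OO..OO..OO..O
.OO..OO..OO..OO.
................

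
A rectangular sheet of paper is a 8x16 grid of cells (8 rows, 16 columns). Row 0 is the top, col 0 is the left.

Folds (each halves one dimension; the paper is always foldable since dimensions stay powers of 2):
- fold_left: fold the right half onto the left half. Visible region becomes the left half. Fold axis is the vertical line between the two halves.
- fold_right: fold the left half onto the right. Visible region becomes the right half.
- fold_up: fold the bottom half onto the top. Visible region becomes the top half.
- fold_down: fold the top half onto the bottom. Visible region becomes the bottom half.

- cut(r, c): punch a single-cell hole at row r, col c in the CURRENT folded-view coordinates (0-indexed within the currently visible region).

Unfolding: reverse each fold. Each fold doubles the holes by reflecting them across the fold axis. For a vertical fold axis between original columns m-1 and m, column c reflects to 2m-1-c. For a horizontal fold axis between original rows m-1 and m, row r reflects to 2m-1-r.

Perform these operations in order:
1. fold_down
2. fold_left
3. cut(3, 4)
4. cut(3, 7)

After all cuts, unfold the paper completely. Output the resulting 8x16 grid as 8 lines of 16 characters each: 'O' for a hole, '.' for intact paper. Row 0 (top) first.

Op 1 fold_down: fold axis h@4; visible region now rows[4,8) x cols[0,16) = 4x16
Op 2 fold_left: fold axis v@8; visible region now rows[4,8) x cols[0,8) = 4x8
Op 3 cut(3, 4): punch at orig (7,4); cuts so far [(7, 4)]; region rows[4,8) x cols[0,8) = 4x8
Op 4 cut(3, 7): punch at orig (7,7); cuts so far [(7, 4), (7, 7)]; region rows[4,8) x cols[0,8) = 4x8
Unfold 1 (reflect across v@8): 4 holes -> [(7, 4), (7, 7), (7, 8), (7, 11)]
Unfold 2 (reflect across h@4): 8 holes -> [(0, 4), (0, 7), (0, 8), (0, 11), (7, 4), (7, 7), (7, 8), (7, 11)]

Answer: ....O..OO..O....
................
................
................
................
................
................
....O..OO..O....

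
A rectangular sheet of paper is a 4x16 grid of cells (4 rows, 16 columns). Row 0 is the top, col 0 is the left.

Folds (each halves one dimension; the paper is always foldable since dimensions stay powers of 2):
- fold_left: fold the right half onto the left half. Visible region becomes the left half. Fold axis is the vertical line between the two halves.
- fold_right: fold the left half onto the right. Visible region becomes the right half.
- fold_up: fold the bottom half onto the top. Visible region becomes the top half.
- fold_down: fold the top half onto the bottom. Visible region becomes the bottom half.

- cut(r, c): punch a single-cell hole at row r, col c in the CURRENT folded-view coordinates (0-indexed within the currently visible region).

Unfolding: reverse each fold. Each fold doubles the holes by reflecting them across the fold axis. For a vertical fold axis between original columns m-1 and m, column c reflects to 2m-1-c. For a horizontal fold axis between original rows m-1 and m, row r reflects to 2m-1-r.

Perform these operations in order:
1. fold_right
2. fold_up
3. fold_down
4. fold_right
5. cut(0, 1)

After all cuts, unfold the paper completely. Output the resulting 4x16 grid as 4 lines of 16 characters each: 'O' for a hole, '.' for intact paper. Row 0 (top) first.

Answer: ..O..O....O..O..
..O..O....O..O..
..O..O....O..O..
..O..O....O..O..

Derivation:
Op 1 fold_right: fold axis v@8; visible region now rows[0,4) x cols[8,16) = 4x8
Op 2 fold_up: fold axis h@2; visible region now rows[0,2) x cols[8,16) = 2x8
Op 3 fold_down: fold axis h@1; visible region now rows[1,2) x cols[8,16) = 1x8
Op 4 fold_right: fold axis v@12; visible region now rows[1,2) x cols[12,16) = 1x4
Op 5 cut(0, 1): punch at orig (1,13); cuts so far [(1, 13)]; region rows[1,2) x cols[12,16) = 1x4
Unfold 1 (reflect across v@12): 2 holes -> [(1, 10), (1, 13)]
Unfold 2 (reflect across h@1): 4 holes -> [(0, 10), (0, 13), (1, 10), (1, 13)]
Unfold 3 (reflect across h@2): 8 holes -> [(0, 10), (0, 13), (1, 10), (1, 13), (2, 10), (2, 13), (3, 10), (3, 13)]
Unfold 4 (reflect across v@8): 16 holes -> [(0, 2), (0, 5), (0, 10), (0, 13), (1, 2), (1, 5), (1, 10), (1, 13), (2, 2), (2, 5), (2, 10), (2, 13), (3, 2), (3, 5), (3, 10), (3, 13)]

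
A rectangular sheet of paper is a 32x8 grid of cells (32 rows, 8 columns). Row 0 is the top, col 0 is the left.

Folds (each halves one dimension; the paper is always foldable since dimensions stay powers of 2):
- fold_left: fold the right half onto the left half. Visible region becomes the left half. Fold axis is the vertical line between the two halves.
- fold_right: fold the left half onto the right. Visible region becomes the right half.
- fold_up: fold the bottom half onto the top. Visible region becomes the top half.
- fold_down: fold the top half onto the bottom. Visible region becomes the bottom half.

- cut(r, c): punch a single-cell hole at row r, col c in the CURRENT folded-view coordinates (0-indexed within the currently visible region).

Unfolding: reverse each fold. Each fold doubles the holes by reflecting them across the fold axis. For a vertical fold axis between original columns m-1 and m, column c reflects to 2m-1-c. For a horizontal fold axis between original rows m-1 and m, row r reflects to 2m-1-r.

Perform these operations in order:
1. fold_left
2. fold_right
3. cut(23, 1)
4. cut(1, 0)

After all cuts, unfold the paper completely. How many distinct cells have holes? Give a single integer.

Answer: 8

Derivation:
Op 1 fold_left: fold axis v@4; visible region now rows[0,32) x cols[0,4) = 32x4
Op 2 fold_right: fold axis v@2; visible region now rows[0,32) x cols[2,4) = 32x2
Op 3 cut(23, 1): punch at orig (23,3); cuts so far [(23, 3)]; region rows[0,32) x cols[2,4) = 32x2
Op 4 cut(1, 0): punch at orig (1,2); cuts so far [(1, 2), (23, 3)]; region rows[0,32) x cols[2,4) = 32x2
Unfold 1 (reflect across v@2): 4 holes -> [(1, 1), (1, 2), (23, 0), (23, 3)]
Unfold 2 (reflect across v@4): 8 holes -> [(1, 1), (1, 2), (1, 5), (1, 6), (23, 0), (23, 3), (23, 4), (23, 7)]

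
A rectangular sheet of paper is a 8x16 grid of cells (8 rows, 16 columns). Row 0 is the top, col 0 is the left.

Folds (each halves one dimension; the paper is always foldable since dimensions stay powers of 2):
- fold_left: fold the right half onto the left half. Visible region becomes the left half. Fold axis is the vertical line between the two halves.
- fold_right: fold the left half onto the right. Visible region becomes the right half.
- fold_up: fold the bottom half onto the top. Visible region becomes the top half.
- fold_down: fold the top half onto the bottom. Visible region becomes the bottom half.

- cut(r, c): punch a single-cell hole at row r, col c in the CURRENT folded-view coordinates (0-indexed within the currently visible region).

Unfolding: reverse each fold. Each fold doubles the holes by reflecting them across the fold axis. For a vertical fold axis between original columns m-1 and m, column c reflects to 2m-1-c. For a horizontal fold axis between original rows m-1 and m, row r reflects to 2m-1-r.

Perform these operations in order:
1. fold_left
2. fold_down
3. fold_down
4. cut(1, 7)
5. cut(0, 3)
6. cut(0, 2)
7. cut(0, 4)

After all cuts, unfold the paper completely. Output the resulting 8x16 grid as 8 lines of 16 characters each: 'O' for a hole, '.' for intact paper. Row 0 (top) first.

Answer: .......OO.......
..OOO......OOO..
..OOO......OOO..
.......OO.......
.......OO.......
..OOO......OOO..
..OOO......OOO..
.......OO.......

Derivation:
Op 1 fold_left: fold axis v@8; visible region now rows[0,8) x cols[0,8) = 8x8
Op 2 fold_down: fold axis h@4; visible region now rows[4,8) x cols[0,8) = 4x8
Op 3 fold_down: fold axis h@6; visible region now rows[6,8) x cols[0,8) = 2x8
Op 4 cut(1, 7): punch at orig (7,7); cuts so far [(7, 7)]; region rows[6,8) x cols[0,8) = 2x8
Op 5 cut(0, 3): punch at orig (6,3); cuts so far [(6, 3), (7, 7)]; region rows[6,8) x cols[0,8) = 2x8
Op 6 cut(0, 2): punch at orig (6,2); cuts so far [(6, 2), (6, 3), (7, 7)]; region rows[6,8) x cols[0,8) = 2x8
Op 7 cut(0, 4): punch at orig (6,4); cuts so far [(6, 2), (6, 3), (6, 4), (7, 7)]; region rows[6,8) x cols[0,8) = 2x8
Unfold 1 (reflect across h@6): 8 holes -> [(4, 7), (5, 2), (5, 3), (5, 4), (6, 2), (6, 3), (6, 4), (7, 7)]
Unfold 2 (reflect across h@4): 16 holes -> [(0, 7), (1, 2), (1, 3), (1, 4), (2, 2), (2, 3), (2, 4), (3, 7), (4, 7), (5, 2), (5, 3), (5, 4), (6, 2), (6, 3), (6, 4), (7, 7)]
Unfold 3 (reflect across v@8): 32 holes -> [(0, 7), (0, 8), (1, 2), (1, 3), (1, 4), (1, 11), (1, 12), (1, 13), (2, 2), (2, 3), (2, 4), (2, 11), (2, 12), (2, 13), (3, 7), (3, 8), (4, 7), (4, 8), (5, 2), (5, 3), (5, 4), (5, 11), (5, 12), (5, 13), (6, 2), (6, 3), (6, 4), (6, 11), (6, 12), (6, 13), (7, 7), (7, 8)]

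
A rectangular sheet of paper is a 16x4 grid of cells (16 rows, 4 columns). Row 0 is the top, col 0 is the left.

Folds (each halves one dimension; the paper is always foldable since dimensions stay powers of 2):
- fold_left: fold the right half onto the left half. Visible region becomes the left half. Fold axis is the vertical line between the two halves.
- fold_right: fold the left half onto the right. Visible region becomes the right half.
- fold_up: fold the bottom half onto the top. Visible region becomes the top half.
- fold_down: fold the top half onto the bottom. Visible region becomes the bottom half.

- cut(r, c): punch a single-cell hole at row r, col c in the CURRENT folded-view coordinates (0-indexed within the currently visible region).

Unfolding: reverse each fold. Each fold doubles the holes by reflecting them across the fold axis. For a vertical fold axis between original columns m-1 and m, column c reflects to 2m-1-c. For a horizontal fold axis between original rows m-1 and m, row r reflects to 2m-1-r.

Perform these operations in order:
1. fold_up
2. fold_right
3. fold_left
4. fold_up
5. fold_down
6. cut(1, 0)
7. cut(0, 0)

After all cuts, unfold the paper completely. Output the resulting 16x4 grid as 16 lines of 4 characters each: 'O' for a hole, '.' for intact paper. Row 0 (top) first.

Answer: OOOO
OOOO
OOOO
OOOO
OOOO
OOOO
OOOO
OOOO
OOOO
OOOO
OOOO
OOOO
OOOO
OOOO
OOOO
OOOO

Derivation:
Op 1 fold_up: fold axis h@8; visible region now rows[0,8) x cols[0,4) = 8x4
Op 2 fold_right: fold axis v@2; visible region now rows[0,8) x cols[2,4) = 8x2
Op 3 fold_left: fold axis v@3; visible region now rows[0,8) x cols[2,3) = 8x1
Op 4 fold_up: fold axis h@4; visible region now rows[0,4) x cols[2,3) = 4x1
Op 5 fold_down: fold axis h@2; visible region now rows[2,4) x cols[2,3) = 2x1
Op 6 cut(1, 0): punch at orig (3,2); cuts so far [(3, 2)]; region rows[2,4) x cols[2,3) = 2x1
Op 7 cut(0, 0): punch at orig (2,2); cuts so far [(2, 2), (3, 2)]; region rows[2,4) x cols[2,3) = 2x1
Unfold 1 (reflect across h@2): 4 holes -> [(0, 2), (1, 2), (2, 2), (3, 2)]
Unfold 2 (reflect across h@4): 8 holes -> [(0, 2), (1, 2), (2, 2), (3, 2), (4, 2), (5, 2), (6, 2), (7, 2)]
Unfold 3 (reflect across v@3): 16 holes -> [(0, 2), (0, 3), (1, 2), (1, 3), (2, 2), (2, 3), (3, 2), (3, 3), (4, 2), (4, 3), (5, 2), (5, 3), (6, 2), (6, 3), (7, 2), (7, 3)]
Unfold 4 (reflect across v@2): 32 holes -> [(0, 0), (0, 1), (0, 2), (0, 3), (1, 0), (1, 1), (1, 2), (1, 3), (2, 0), (2, 1), (2, 2), (2, 3), (3, 0), (3, 1), (3, 2), (3, 3), (4, 0), (4, 1), (4, 2), (4, 3), (5, 0), (5, 1), (5, 2), (5, 3), (6, 0), (6, 1), (6, 2), (6, 3), (7, 0), (7, 1), (7, 2), (7, 3)]
Unfold 5 (reflect across h@8): 64 holes -> [(0, 0), (0, 1), (0, 2), (0, 3), (1, 0), (1, 1), (1, 2), (1, 3), (2, 0), (2, 1), (2, 2), (2, 3), (3, 0), (3, 1), (3, 2), (3, 3), (4, 0), (4, 1), (4, 2), (4, 3), (5, 0), (5, 1), (5, 2), (5, 3), (6, 0), (6, 1), (6, 2), (6, 3), (7, 0), (7, 1), (7, 2), (7, 3), (8, 0), (8, 1), (8, 2), (8, 3), (9, 0), (9, 1), (9, 2), (9, 3), (10, 0), (10, 1), (10, 2), (10, 3), (11, 0), (11, 1), (11, 2), (11, 3), (12, 0), (12, 1), (12, 2), (12, 3), (13, 0), (13, 1), (13, 2), (13, 3), (14, 0), (14, 1), (14, 2), (14, 3), (15, 0), (15, 1), (15, 2), (15, 3)]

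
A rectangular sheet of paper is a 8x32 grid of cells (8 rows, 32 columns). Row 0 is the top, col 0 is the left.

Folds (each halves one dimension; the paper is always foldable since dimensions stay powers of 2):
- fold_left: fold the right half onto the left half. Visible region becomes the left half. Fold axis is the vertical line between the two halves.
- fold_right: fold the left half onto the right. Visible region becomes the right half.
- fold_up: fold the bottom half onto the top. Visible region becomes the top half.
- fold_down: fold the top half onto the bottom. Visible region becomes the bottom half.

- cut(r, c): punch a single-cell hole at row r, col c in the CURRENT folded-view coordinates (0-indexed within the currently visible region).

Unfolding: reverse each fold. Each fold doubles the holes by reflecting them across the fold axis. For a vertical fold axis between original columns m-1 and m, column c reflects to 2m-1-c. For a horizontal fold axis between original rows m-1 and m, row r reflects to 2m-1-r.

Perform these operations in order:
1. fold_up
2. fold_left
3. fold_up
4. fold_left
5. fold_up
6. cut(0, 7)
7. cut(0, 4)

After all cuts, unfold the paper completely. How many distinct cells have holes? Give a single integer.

Op 1 fold_up: fold axis h@4; visible region now rows[0,4) x cols[0,32) = 4x32
Op 2 fold_left: fold axis v@16; visible region now rows[0,4) x cols[0,16) = 4x16
Op 3 fold_up: fold axis h@2; visible region now rows[0,2) x cols[0,16) = 2x16
Op 4 fold_left: fold axis v@8; visible region now rows[0,2) x cols[0,8) = 2x8
Op 5 fold_up: fold axis h@1; visible region now rows[0,1) x cols[0,8) = 1x8
Op 6 cut(0, 7): punch at orig (0,7); cuts so far [(0, 7)]; region rows[0,1) x cols[0,8) = 1x8
Op 7 cut(0, 4): punch at orig (0,4); cuts so far [(0, 4), (0, 7)]; region rows[0,1) x cols[0,8) = 1x8
Unfold 1 (reflect across h@1): 4 holes -> [(0, 4), (0, 7), (1, 4), (1, 7)]
Unfold 2 (reflect across v@8): 8 holes -> [(0, 4), (0, 7), (0, 8), (0, 11), (1, 4), (1, 7), (1, 8), (1, 11)]
Unfold 3 (reflect across h@2): 16 holes -> [(0, 4), (0, 7), (0, 8), (0, 11), (1, 4), (1, 7), (1, 8), (1, 11), (2, 4), (2, 7), (2, 8), (2, 11), (3, 4), (3, 7), (3, 8), (3, 11)]
Unfold 4 (reflect across v@16): 32 holes -> [(0, 4), (0, 7), (0, 8), (0, 11), (0, 20), (0, 23), (0, 24), (0, 27), (1, 4), (1, 7), (1, 8), (1, 11), (1, 20), (1, 23), (1, 24), (1, 27), (2, 4), (2, 7), (2, 8), (2, 11), (2, 20), (2, 23), (2, 24), (2, 27), (3, 4), (3, 7), (3, 8), (3, 11), (3, 20), (3, 23), (3, 24), (3, 27)]
Unfold 5 (reflect across h@4): 64 holes -> [(0, 4), (0, 7), (0, 8), (0, 11), (0, 20), (0, 23), (0, 24), (0, 27), (1, 4), (1, 7), (1, 8), (1, 11), (1, 20), (1, 23), (1, 24), (1, 27), (2, 4), (2, 7), (2, 8), (2, 11), (2, 20), (2, 23), (2, 24), (2, 27), (3, 4), (3, 7), (3, 8), (3, 11), (3, 20), (3, 23), (3, 24), (3, 27), (4, 4), (4, 7), (4, 8), (4, 11), (4, 20), (4, 23), (4, 24), (4, 27), (5, 4), (5, 7), (5, 8), (5, 11), (5, 20), (5, 23), (5, 24), (5, 27), (6, 4), (6, 7), (6, 8), (6, 11), (6, 20), (6, 23), (6, 24), (6, 27), (7, 4), (7, 7), (7, 8), (7, 11), (7, 20), (7, 23), (7, 24), (7, 27)]

Answer: 64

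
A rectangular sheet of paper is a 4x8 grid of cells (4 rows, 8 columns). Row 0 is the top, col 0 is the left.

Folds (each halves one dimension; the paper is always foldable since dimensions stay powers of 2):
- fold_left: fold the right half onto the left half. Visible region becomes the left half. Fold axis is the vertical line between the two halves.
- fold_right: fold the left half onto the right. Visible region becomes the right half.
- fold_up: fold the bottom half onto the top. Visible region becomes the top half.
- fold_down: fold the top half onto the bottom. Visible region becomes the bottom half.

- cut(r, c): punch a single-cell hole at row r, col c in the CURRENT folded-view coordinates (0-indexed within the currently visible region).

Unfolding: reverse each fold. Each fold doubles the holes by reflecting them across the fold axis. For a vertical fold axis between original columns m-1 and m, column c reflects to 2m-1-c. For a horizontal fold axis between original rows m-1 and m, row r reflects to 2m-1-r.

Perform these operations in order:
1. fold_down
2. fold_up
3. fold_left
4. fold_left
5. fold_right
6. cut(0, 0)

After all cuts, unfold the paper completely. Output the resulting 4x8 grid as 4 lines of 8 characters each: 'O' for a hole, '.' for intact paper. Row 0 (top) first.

Op 1 fold_down: fold axis h@2; visible region now rows[2,4) x cols[0,8) = 2x8
Op 2 fold_up: fold axis h@3; visible region now rows[2,3) x cols[0,8) = 1x8
Op 3 fold_left: fold axis v@4; visible region now rows[2,3) x cols[0,4) = 1x4
Op 4 fold_left: fold axis v@2; visible region now rows[2,3) x cols[0,2) = 1x2
Op 5 fold_right: fold axis v@1; visible region now rows[2,3) x cols[1,2) = 1x1
Op 6 cut(0, 0): punch at orig (2,1); cuts so far [(2, 1)]; region rows[2,3) x cols[1,2) = 1x1
Unfold 1 (reflect across v@1): 2 holes -> [(2, 0), (2, 1)]
Unfold 2 (reflect across v@2): 4 holes -> [(2, 0), (2, 1), (2, 2), (2, 3)]
Unfold 3 (reflect across v@4): 8 holes -> [(2, 0), (2, 1), (2, 2), (2, 3), (2, 4), (2, 5), (2, 6), (2, 7)]
Unfold 4 (reflect across h@3): 16 holes -> [(2, 0), (2, 1), (2, 2), (2, 3), (2, 4), (2, 5), (2, 6), (2, 7), (3, 0), (3, 1), (3, 2), (3, 3), (3, 4), (3, 5), (3, 6), (3, 7)]
Unfold 5 (reflect across h@2): 32 holes -> [(0, 0), (0, 1), (0, 2), (0, 3), (0, 4), (0, 5), (0, 6), (0, 7), (1, 0), (1, 1), (1, 2), (1, 3), (1, 4), (1, 5), (1, 6), (1, 7), (2, 0), (2, 1), (2, 2), (2, 3), (2, 4), (2, 5), (2, 6), (2, 7), (3, 0), (3, 1), (3, 2), (3, 3), (3, 4), (3, 5), (3, 6), (3, 7)]

Answer: OOOOOOOO
OOOOOOOO
OOOOOOOO
OOOOOOOO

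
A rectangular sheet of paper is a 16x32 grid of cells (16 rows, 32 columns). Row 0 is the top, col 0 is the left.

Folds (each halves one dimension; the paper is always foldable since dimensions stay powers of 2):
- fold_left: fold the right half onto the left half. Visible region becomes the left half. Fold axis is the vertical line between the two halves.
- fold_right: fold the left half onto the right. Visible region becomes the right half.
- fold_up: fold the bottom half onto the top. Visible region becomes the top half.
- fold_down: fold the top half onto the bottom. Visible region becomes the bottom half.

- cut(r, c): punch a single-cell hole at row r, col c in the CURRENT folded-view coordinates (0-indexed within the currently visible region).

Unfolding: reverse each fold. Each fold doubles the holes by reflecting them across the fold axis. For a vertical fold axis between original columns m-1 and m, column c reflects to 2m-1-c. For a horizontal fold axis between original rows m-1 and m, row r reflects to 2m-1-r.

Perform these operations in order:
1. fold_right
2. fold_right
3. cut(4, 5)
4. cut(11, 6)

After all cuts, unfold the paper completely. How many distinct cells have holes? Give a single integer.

Op 1 fold_right: fold axis v@16; visible region now rows[0,16) x cols[16,32) = 16x16
Op 2 fold_right: fold axis v@24; visible region now rows[0,16) x cols[24,32) = 16x8
Op 3 cut(4, 5): punch at orig (4,29); cuts so far [(4, 29)]; region rows[0,16) x cols[24,32) = 16x8
Op 4 cut(11, 6): punch at orig (11,30); cuts so far [(4, 29), (11, 30)]; region rows[0,16) x cols[24,32) = 16x8
Unfold 1 (reflect across v@24): 4 holes -> [(4, 18), (4, 29), (11, 17), (11, 30)]
Unfold 2 (reflect across v@16): 8 holes -> [(4, 2), (4, 13), (4, 18), (4, 29), (11, 1), (11, 14), (11, 17), (11, 30)]

Answer: 8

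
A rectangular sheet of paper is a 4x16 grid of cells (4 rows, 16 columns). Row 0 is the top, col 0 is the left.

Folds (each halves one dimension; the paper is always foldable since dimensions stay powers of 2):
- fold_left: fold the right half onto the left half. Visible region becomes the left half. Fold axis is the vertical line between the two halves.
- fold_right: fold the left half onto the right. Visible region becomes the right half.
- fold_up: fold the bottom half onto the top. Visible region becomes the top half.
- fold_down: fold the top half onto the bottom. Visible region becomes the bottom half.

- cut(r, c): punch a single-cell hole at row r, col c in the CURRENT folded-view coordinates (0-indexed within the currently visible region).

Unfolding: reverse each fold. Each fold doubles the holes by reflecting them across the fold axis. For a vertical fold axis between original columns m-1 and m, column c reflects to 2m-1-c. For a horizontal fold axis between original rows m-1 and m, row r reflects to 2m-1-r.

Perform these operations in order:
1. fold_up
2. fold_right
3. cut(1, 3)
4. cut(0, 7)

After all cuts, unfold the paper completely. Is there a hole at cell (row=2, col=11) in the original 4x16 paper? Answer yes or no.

Answer: yes

Derivation:
Op 1 fold_up: fold axis h@2; visible region now rows[0,2) x cols[0,16) = 2x16
Op 2 fold_right: fold axis v@8; visible region now rows[0,2) x cols[8,16) = 2x8
Op 3 cut(1, 3): punch at orig (1,11); cuts so far [(1, 11)]; region rows[0,2) x cols[8,16) = 2x8
Op 4 cut(0, 7): punch at orig (0,15); cuts so far [(0, 15), (1, 11)]; region rows[0,2) x cols[8,16) = 2x8
Unfold 1 (reflect across v@8): 4 holes -> [(0, 0), (0, 15), (1, 4), (1, 11)]
Unfold 2 (reflect across h@2): 8 holes -> [(0, 0), (0, 15), (1, 4), (1, 11), (2, 4), (2, 11), (3, 0), (3, 15)]
Holes: [(0, 0), (0, 15), (1, 4), (1, 11), (2, 4), (2, 11), (3, 0), (3, 15)]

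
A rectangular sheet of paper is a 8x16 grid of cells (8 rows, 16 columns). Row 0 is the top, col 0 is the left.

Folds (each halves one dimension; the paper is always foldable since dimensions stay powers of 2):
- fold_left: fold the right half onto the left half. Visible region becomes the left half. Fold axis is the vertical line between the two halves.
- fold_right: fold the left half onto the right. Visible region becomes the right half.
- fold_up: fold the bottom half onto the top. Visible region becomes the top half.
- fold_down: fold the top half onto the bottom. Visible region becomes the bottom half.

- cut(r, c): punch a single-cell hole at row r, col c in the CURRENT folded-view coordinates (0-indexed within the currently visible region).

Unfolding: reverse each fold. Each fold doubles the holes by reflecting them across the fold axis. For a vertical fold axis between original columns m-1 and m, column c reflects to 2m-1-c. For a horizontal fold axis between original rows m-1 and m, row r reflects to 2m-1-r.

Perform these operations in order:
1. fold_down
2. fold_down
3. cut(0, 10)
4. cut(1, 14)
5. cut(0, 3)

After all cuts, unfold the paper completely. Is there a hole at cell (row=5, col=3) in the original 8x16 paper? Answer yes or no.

Answer: yes

Derivation:
Op 1 fold_down: fold axis h@4; visible region now rows[4,8) x cols[0,16) = 4x16
Op 2 fold_down: fold axis h@6; visible region now rows[6,8) x cols[0,16) = 2x16
Op 3 cut(0, 10): punch at orig (6,10); cuts so far [(6, 10)]; region rows[6,8) x cols[0,16) = 2x16
Op 4 cut(1, 14): punch at orig (7,14); cuts so far [(6, 10), (7, 14)]; region rows[6,8) x cols[0,16) = 2x16
Op 5 cut(0, 3): punch at orig (6,3); cuts so far [(6, 3), (6, 10), (7, 14)]; region rows[6,8) x cols[0,16) = 2x16
Unfold 1 (reflect across h@6): 6 holes -> [(4, 14), (5, 3), (5, 10), (6, 3), (6, 10), (7, 14)]
Unfold 2 (reflect across h@4): 12 holes -> [(0, 14), (1, 3), (1, 10), (2, 3), (2, 10), (3, 14), (4, 14), (5, 3), (5, 10), (6, 3), (6, 10), (7, 14)]
Holes: [(0, 14), (1, 3), (1, 10), (2, 3), (2, 10), (3, 14), (4, 14), (5, 3), (5, 10), (6, 3), (6, 10), (7, 14)]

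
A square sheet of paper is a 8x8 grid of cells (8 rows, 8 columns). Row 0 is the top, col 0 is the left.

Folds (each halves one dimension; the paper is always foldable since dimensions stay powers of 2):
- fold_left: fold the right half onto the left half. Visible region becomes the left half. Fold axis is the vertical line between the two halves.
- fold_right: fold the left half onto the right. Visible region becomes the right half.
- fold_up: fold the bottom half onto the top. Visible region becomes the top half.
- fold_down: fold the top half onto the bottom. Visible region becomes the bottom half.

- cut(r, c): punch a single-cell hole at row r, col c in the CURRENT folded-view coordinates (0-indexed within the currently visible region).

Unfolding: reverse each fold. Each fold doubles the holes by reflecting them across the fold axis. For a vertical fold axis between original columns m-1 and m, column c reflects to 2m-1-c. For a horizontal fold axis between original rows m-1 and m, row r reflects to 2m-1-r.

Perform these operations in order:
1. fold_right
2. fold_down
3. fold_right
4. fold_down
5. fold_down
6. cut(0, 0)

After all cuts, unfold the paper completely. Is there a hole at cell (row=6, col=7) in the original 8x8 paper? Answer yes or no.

Answer: no

Derivation:
Op 1 fold_right: fold axis v@4; visible region now rows[0,8) x cols[4,8) = 8x4
Op 2 fold_down: fold axis h@4; visible region now rows[4,8) x cols[4,8) = 4x4
Op 3 fold_right: fold axis v@6; visible region now rows[4,8) x cols[6,8) = 4x2
Op 4 fold_down: fold axis h@6; visible region now rows[6,8) x cols[6,8) = 2x2
Op 5 fold_down: fold axis h@7; visible region now rows[7,8) x cols[6,8) = 1x2
Op 6 cut(0, 0): punch at orig (7,6); cuts so far [(7, 6)]; region rows[7,8) x cols[6,8) = 1x2
Unfold 1 (reflect across h@7): 2 holes -> [(6, 6), (7, 6)]
Unfold 2 (reflect across h@6): 4 holes -> [(4, 6), (5, 6), (6, 6), (7, 6)]
Unfold 3 (reflect across v@6): 8 holes -> [(4, 5), (4, 6), (5, 5), (5, 6), (6, 5), (6, 6), (7, 5), (7, 6)]
Unfold 4 (reflect across h@4): 16 holes -> [(0, 5), (0, 6), (1, 5), (1, 6), (2, 5), (2, 6), (3, 5), (3, 6), (4, 5), (4, 6), (5, 5), (5, 6), (6, 5), (6, 6), (7, 5), (7, 6)]
Unfold 5 (reflect across v@4): 32 holes -> [(0, 1), (0, 2), (0, 5), (0, 6), (1, 1), (1, 2), (1, 5), (1, 6), (2, 1), (2, 2), (2, 5), (2, 6), (3, 1), (3, 2), (3, 5), (3, 6), (4, 1), (4, 2), (4, 5), (4, 6), (5, 1), (5, 2), (5, 5), (5, 6), (6, 1), (6, 2), (6, 5), (6, 6), (7, 1), (7, 2), (7, 5), (7, 6)]
Holes: [(0, 1), (0, 2), (0, 5), (0, 6), (1, 1), (1, 2), (1, 5), (1, 6), (2, 1), (2, 2), (2, 5), (2, 6), (3, 1), (3, 2), (3, 5), (3, 6), (4, 1), (4, 2), (4, 5), (4, 6), (5, 1), (5, 2), (5, 5), (5, 6), (6, 1), (6, 2), (6, 5), (6, 6), (7, 1), (7, 2), (7, 5), (7, 6)]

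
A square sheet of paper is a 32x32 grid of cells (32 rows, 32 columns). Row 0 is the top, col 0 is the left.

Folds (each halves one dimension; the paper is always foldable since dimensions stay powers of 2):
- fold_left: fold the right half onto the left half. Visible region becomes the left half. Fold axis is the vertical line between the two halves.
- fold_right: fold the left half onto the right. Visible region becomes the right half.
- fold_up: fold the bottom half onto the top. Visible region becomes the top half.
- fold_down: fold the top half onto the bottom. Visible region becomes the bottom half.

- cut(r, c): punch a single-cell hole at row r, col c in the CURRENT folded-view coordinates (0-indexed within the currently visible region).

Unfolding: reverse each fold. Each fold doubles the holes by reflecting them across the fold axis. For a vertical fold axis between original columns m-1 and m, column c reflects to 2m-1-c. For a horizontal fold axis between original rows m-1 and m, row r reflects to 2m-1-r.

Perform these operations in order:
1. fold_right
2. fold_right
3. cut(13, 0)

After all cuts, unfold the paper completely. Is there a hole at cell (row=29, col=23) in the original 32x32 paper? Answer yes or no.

Answer: no

Derivation:
Op 1 fold_right: fold axis v@16; visible region now rows[0,32) x cols[16,32) = 32x16
Op 2 fold_right: fold axis v@24; visible region now rows[0,32) x cols[24,32) = 32x8
Op 3 cut(13, 0): punch at orig (13,24); cuts so far [(13, 24)]; region rows[0,32) x cols[24,32) = 32x8
Unfold 1 (reflect across v@24): 2 holes -> [(13, 23), (13, 24)]
Unfold 2 (reflect across v@16): 4 holes -> [(13, 7), (13, 8), (13, 23), (13, 24)]
Holes: [(13, 7), (13, 8), (13, 23), (13, 24)]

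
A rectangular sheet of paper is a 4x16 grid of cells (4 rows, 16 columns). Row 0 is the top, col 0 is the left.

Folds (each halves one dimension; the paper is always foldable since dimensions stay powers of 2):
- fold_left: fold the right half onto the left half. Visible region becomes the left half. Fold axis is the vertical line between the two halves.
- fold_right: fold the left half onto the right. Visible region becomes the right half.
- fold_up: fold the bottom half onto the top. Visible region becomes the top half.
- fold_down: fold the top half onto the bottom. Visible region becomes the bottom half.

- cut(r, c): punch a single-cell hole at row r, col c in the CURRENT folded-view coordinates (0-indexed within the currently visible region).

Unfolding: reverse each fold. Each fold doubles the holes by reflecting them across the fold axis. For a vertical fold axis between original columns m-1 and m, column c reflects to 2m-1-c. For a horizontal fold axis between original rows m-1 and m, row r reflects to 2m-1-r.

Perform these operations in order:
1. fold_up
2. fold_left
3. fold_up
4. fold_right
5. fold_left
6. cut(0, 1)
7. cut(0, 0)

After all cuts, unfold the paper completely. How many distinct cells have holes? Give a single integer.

Answer: 64

Derivation:
Op 1 fold_up: fold axis h@2; visible region now rows[0,2) x cols[0,16) = 2x16
Op 2 fold_left: fold axis v@8; visible region now rows[0,2) x cols[0,8) = 2x8
Op 3 fold_up: fold axis h@1; visible region now rows[0,1) x cols[0,8) = 1x8
Op 4 fold_right: fold axis v@4; visible region now rows[0,1) x cols[4,8) = 1x4
Op 5 fold_left: fold axis v@6; visible region now rows[0,1) x cols[4,6) = 1x2
Op 6 cut(0, 1): punch at orig (0,5); cuts so far [(0, 5)]; region rows[0,1) x cols[4,6) = 1x2
Op 7 cut(0, 0): punch at orig (0,4); cuts so far [(0, 4), (0, 5)]; region rows[0,1) x cols[4,6) = 1x2
Unfold 1 (reflect across v@6): 4 holes -> [(0, 4), (0, 5), (0, 6), (0, 7)]
Unfold 2 (reflect across v@4): 8 holes -> [(0, 0), (0, 1), (0, 2), (0, 3), (0, 4), (0, 5), (0, 6), (0, 7)]
Unfold 3 (reflect across h@1): 16 holes -> [(0, 0), (0, 1), (0, 2), (0, 3), (0, 4), (0, 5), (0, 6), (0, 7), (1, 0), (1, 1), (1, 2), (1, 3), (1, 4), (1, 5), (1, 6), (1, 7)]
Unfold 4 (reflect across v@8): 32 holes -> [(0, 0), (0, 1), (0, 2), (0, 3), (0, 4), (0, 5), (0, 6), (0, 7), (0, 8), (0, 9), (0, 10), (0, 11), (0, 12), (0, 13), (0, 14), (0, 15), (1, 0), (1, 1), (1, 2), (1, 3), (1, 4), (1, 5), (1, 6), (1, 7), (1, 8), (1, 9), (1, 10), (1, 11), (1, 12), (1, 13), (1, 14), (1, 15)]
Unfold 5 (reflect across h@2): 64 holes -> [(0, 0), (0, 1), (0, 2), (0, 3), (0, 4), (0, 5), (0, 6), (0, 7), (0, 8), (0, 9), (0, 10), (0, 11), (0, 12), (0, 13), (0, 14), (0, 15), (1, 0), (1, 1), (1, 2), (1, 3), (1, 4), (1, 5), (1, 6), (1, 7), (1, 8), (1, 9), (1, 10), (1, 11), (1, 12), (1, 13), (1, 14), (1, 15), (2, 0), (2, 1), (2, 2), (2, 3), (2, 4), (2, 5), (2, 6), (2, 7), (2, 8), (2, 9), (2, 10), (2, 11), (2, 12), (2, 13), (2, 14), (2, 15), (3, 0), (3, 1), (3, 2), (3, 3), (3, 4), (3, 5), (3, 6), (3, 7), (3, 8), (3, 9), (3, 10), (3, 11), (3, 12), (3, 13), (3, 14), (3, 15)]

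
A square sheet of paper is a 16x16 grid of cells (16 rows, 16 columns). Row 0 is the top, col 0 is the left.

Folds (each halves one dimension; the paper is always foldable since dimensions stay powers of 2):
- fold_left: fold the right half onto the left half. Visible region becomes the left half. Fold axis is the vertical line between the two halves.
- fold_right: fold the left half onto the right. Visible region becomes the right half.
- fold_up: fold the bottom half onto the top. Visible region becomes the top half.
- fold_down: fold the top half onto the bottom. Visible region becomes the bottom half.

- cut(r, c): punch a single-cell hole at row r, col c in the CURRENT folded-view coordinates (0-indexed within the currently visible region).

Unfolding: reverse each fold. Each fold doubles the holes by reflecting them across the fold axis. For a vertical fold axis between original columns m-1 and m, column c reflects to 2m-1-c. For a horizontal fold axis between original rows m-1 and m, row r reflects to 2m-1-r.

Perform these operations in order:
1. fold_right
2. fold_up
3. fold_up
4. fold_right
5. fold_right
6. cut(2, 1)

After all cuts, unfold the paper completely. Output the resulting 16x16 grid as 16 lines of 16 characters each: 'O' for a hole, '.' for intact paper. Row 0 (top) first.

Op 1 fold_right: fold axis v@8; visible region now rows[0,16) x cols[8,16) = 16x8
Op 2 fold_up: fold axis h@8; visible region now rows[0,8) x cols[8,16) = 8x8
Op 3 fold_up: fold axis h@4; visible region now rows[0,4) x cols[8,16) = 4x8
Op 4 fold_right: fold axis v@12; visible region now rows[0,4) x cols[12,16) = 4x4
Op 5 fold_right: fold axis v@14; visible region now rows[0,4) x cols[14,16) = 4x2
Op 6 cut(2, 1): punch at orig (2,15); cuts so far [(2, 15)]; region rows[0,4) x cols[14,16) = 4x2
Unfold 1 (reflect across v@14): 2 holes -> [(2, 12), (2, 15)]
Unfold 2 (reflect across v@12): 4 holes -> [(2, 8), (2, 11), (2, 12), (2, 15)]
Unfold 3 (reflect across h@4): 8 holes -> [(2, 8), (2, 11), (2, 12), (2, 15), (5, 8), (5, 11), (5, 12), (5, 15)]
Unfold 4 (reflect across h@8): 16 holes -> [(2, 8), (2, 11), (2, 12), (2, 15), (5, 8), (5, 11), (5, 12), (5, 15), (10, 8), (10, 11), (10, 12), (10, 15), (13, 8), (13, 11), (13, 12), (13, 15)]
Unfold 5 (reflect across v@8): 32 holes -> [(2, 0), (2, 3), (2, 4), (2, 7), (2, 8), (2, 11), (2, 12), (2, 15), (5, 0), (5, 3), (5, 4), (5, 7), (5, 8), (5, 11), (5, 12), (5, 15), (10, 0), (10, 3), (10, 4), (10, 7), (10, 8), (10, 11), (10, 12), (10, 15), (13, 0), (13, 3), (13, 4), (13, 7), (13, 8), (13, 11), (13, 12), (13, 15)]

Answer: ................
................
O..OO..OO..OO..O
................
................
O..OO..OO..OO..O
................
................
................
................
O..OO..OO..OO..O
................
................
O..OO..OO..OO..O
................
................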